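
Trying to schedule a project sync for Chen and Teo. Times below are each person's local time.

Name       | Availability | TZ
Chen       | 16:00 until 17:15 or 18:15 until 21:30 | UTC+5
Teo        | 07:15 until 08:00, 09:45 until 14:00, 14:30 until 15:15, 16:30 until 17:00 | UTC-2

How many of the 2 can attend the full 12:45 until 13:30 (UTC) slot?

Chen in UTC: 11:00-12:15, 13:15-16:30 (subtract 5h to convert from UTC+5).
Teo in UTC: 09:15-10:00, 11:45-16:00, 16:30-17:15, 18:30-19:00 (add 2h to convert from UTC-2).
Teo can make the full 12:45-13:30 slot — that's 1.

1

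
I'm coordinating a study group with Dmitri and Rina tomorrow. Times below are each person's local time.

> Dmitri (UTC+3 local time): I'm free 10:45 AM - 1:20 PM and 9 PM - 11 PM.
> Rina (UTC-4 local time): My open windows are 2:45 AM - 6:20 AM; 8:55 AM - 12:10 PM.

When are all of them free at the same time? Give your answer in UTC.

Dmitri in UTC: 07:45-10:20, 18:00-20:00 (subtract 3h to convert from UTC+3).
Rina in UTC: 06:45-10:20, 12:55-16:10 (add 4h to convert from UTC-4).
Dmitri ∩ Rina: 07:45-10:20.

07:45-10:20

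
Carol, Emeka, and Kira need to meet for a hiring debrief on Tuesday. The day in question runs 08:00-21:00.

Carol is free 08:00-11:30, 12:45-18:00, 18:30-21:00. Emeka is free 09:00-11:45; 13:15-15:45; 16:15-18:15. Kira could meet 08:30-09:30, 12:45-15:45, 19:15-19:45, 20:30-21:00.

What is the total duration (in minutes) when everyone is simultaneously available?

Carol ∩ Emeka: 09:00-11:30, 13:15-15:45, 16:15-18:00.
Carol ∩ Emeka ∩ Kira: 09:00-09:30, 13:15-15:45.
Summing the common windows: 30 + 150 = 180 minutes.

180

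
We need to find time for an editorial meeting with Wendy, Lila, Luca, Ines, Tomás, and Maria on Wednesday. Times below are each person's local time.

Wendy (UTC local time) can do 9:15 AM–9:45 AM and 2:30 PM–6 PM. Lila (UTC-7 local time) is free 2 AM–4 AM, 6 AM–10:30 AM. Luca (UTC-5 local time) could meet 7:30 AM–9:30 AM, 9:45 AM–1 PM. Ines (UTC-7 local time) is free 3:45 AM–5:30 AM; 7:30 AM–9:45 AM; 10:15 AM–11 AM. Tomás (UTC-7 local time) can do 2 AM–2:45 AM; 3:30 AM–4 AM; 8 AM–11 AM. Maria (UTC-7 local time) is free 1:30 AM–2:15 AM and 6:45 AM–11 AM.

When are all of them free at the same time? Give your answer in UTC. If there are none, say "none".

Wendy in UTC: 09:15-09:45, 14:30-18:00.
Lila in UTC: 09:00-11:00, 13:00-17:30 (add 7h to convert from UTC-7).
Luca in UTC: 12:30-14:30, 14:45-18:00 (add 5h to convert from UTC-5).
Ines in UTC: 10:45-12:30, 14:30-16:45, 17:15-18:00 (add 7h to convert from UTC-7).
Tomás in UTC: 09:00-09:45, 10:30-11:00, 15:00-18:00 (add 7h to convert from UTC-7).
Maria in UTC: 08:30-09:15, 13:45-18:00 (add 7h to convert from UTC-7).
Wendy ∩ Lila: 09:15-09:45, 14:30-17:30.
Wendy ∩ Lila ∩ Luca: 14:45-17:30.
Wendy ∩ Lila ∩ Luca ∩ Ines: 14:45-16:45, 17:15-17:30.
Wendy ∩ Lila ∩ Luca ∩ Ines ∩ Tomás: 15:00-16:45, 17:15-17:30.
Wendy ∩ Lila ∩ Luca ∩ Ines ∩ Tomás ∩ Maria: 15:00-16:45, 17:15-17:30.

15:00-16:45, 17:15-17:30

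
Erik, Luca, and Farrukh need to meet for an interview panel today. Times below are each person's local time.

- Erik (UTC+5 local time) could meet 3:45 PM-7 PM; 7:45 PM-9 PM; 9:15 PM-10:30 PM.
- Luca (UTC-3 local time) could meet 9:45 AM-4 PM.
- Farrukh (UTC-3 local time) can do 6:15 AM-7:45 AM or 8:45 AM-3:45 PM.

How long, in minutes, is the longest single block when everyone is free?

75

Erik in UTC: 10:45-14:00, 14:45-16:00, 16:15-17:30 (subtract 5h to convert from UTC+5).
Luca in UTC: 12:45-19:00 (add 3h to convert from UTC-3).
Farrukh in UTC: 09:15-10:45, 11:45-18:45 (add 3h to convert from UTC-3).
Erik ∩ Luca: 12:45-14:00, 14:45-16:00, 16:15-17:30.
Erik ∩ Luca ∩ Farrukh: 12:45-14:00, 14:45-16:00, 16:15-17:30.
The longest is 12:45-14:00 at 75 minutes.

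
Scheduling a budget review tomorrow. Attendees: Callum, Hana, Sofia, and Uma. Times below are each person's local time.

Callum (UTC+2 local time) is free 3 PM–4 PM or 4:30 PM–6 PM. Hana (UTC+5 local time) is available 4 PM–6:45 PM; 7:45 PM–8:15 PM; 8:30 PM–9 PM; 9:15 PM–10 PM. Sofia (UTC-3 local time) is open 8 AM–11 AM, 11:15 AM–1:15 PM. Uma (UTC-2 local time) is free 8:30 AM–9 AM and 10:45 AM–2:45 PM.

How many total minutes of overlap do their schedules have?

Callum in UTC: 13:00-14:00, 14:30-16:00 (subtract 2h to convert from UTC+2).
Hana in UTC: 11:00-13:45, 14:45-15:15, 15:30-16:00, 16:15-17:00 (subtract 5h to convert from UTC+5).
Sofia in UTC: 11:00-14:00, 14:15-16:15 (add 3h to convert from UTC-3).
Uma in UTC: 10:30-11:00, 12:45-16:45 (add 2h to convert from UTC-2).
Callum ∩ Hana: 13:00-13:45, 14:45-15:15, 15:30-16:00.
Callum ∩ Hana ∩ Sofia: 13:00-13:45, 14:45-15:15, 15:30-16:00.
Callum ∩ Hana ∩ Sofia ∩ Uma: 13:00-13:45, 14:45-15:15, 15:30-16:00.
So the common availability across everyone is 13:00-13:45, 14:45-15:15, 15:30-16:00.
Summing the common windows: 45 + 30 + 30 = 105 minutes.

105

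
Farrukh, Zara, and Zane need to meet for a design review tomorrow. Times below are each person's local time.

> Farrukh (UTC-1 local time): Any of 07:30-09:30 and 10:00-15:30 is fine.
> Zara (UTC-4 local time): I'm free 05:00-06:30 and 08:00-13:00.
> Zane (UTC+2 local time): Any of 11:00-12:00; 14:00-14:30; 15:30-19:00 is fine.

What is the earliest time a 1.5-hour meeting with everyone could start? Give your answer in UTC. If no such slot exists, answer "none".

Farrukh in UTC: 08:30-10:30, 11:00-16:30 (add 1h to convert from UTC-1).
Zara in UTC: 09:00-10:30, 12:00-17:00 (add 4h to convert from UTC-4).
Zane in UTC: 09:00-10:00, 12:00-12:30, 13:30-17:00 (subtract 2h to convert from UTC+2).
Farrukh ∩ Zara: 09:00-10:30, 12:00-16:30.
Farrukh ∩ Zara ∩ Zane: 09:00-10:00, 12:00-12:30, 13:30-16:30.
So the common availability across everyone is 09:00-10:00, 12:00-12:30, 13:30-16:30.
The first common window of at least 90 minutes is 13:30-16:30, so the earliest start is 13:30.

13:30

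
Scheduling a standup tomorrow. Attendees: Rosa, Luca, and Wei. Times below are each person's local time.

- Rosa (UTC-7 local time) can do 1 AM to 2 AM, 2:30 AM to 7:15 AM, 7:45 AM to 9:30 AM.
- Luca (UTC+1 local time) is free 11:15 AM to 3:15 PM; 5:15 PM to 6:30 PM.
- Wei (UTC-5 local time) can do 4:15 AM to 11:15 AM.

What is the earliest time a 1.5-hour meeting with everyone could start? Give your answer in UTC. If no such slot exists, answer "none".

Rosa in UTC: 08:00-09:00, 09:30-14:15, 14:45-16:30 (add 7h to convert from UTC-7).
Luca in UTC: 10:15-14:15, 16:15-17:30 (subtract 1h to convert from UTC+1).
Wei in UTC: 09:15-16:15 (add 5h to convert from UTC-5).
Rosa ∩ Luca: 10:15-14:15, 16:15-16:30.
Rosa ∩ Luca ∩ Wei: 10:15-14:15.
So the common availability across everyone is 10:15-14:15.
The first common window of at least 90 minutes is 10:15-14:15, so the earliest start is 10:15.

10:15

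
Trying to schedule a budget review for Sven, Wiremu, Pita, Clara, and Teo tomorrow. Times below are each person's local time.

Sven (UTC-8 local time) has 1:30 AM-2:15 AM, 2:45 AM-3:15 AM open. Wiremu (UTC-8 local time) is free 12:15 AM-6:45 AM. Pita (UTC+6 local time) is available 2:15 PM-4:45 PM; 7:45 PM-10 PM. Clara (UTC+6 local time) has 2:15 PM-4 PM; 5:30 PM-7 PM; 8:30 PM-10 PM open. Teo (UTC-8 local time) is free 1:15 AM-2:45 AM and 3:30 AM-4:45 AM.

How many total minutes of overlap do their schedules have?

30

Sven in UTC: 09:30-10:15, 10:45-11:15 (add 8h to convert from UTC-8).
Wiremu in UTC: 08:15-14:45 (add 8h to convert from UTC-8).
Pita in UTC: 08:15-10:45, 13:45-16:00 (subtract 6h to convert from UTC+6).
Clara in UTC: 08:15-10:00, 11:30-13:00, 14:30-16:00 (subtract 6h to convert from UTC+6).
Teo in UTC: 09:15-10:45, 11:30-12:45 (add 8h to convert from UTC-8).
Sven ∩ Wiremu: 09:30-10:15, 10:45-11:15.
Sven ∩ Wiremu ∩ Pita: 09:30-10:15.
Sven ∩ Wiremu ∩ Pita ∩ Clara: 09:30-10:00.
Sven ∩ Wiremu ∩ Pita ∩ Clara ∩ Teo: 09:30-10:00.
So the common availability across everyone is 09:30-10:00.
That's a single block of 30 minutes.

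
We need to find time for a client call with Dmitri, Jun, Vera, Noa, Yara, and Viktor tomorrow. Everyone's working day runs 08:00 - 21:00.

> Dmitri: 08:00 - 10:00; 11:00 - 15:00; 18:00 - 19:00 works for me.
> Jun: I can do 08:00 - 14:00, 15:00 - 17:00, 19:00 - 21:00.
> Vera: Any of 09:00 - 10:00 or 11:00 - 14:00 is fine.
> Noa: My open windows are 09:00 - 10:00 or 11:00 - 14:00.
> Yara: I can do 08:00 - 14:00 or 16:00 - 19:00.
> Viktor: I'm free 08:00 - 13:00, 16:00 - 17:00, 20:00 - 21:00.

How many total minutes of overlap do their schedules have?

180

Dmitri ∩ Jun: 08:00-10:00, 11:00-14:00.
Dmitri ∩ Jun ∩ Vera: 09:00-10:00, 11:00-14:00.
Dmitri ∩ Jun ∩ Vera ∩ Noa: 09:00-10:00, 11:00-14:00.
Dmitri ∩ Jun ∩ Vera ∩ Noa ∩ Yara: 09:00-10:00, 11:00-14:00.
Dmitri ∩ Jun ∩ Vera ∩ Noa ∩ Yara ∩ Viktor: 09:00-10:00, 11:00-13:00.
Summing the common windows: 60 + 120 = 180 minutes.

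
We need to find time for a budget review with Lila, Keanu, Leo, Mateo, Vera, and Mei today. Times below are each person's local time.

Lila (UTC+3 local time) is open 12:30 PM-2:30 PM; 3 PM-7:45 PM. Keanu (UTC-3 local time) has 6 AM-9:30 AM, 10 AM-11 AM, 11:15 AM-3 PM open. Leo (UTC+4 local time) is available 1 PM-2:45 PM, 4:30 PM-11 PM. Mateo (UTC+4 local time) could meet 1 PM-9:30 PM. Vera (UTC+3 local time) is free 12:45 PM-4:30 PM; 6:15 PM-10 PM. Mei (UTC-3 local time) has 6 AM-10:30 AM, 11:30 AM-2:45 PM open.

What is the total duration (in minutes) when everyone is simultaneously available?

Lila in UTC: 09:30-11:30, 12:00-16:45 (subtract 3h to convert from UTC+3).
Keanu in UTC: 09:00-12:30, 13:00-14:00, 14:15-18:00 (add 3h to convert from UTC-3).
Leo in UTC: 09:00-10:45, 12:30-19:00 (subtract 4h to convert from UTC+4).
Mateo in UTC: 09:00-17:30 (subtract 4h to convert from UTC+4).
Vera in UTC: 09:45-13:30, 15:15-19:00 (subtract 3h to convert from UTC+3).
Mei in UTC: 09:00-13:30, 14:30-17:45 (add 3h to convert from UTC-3).
Lila ∩ Keanu: 09:30-11:30, 12:00-12:30, 13:00-14:00, 14:15-16:45.
Lila ∩ Keanu ∩ Leo: 09:30-10:45, 13:00-14:00, 14:15-16:45.
Lila ∩ Keanu ∩ Leo ∩ Mateo: 09:30-10:45, 13:00-14:00, 14:15-16:45.
Lila ∩ Keanu ∩ Leo ∩ Mateo ∩ Vera: 09:45-10:45, 13:00-13:30, 15:15-16:45.
Lila ∩ Keanu ∩ Leo ∩ Mateo ∩ Vera ∩ Mei: 09:45-10:45, 13:00-13:30, 15:15-16:45.
Those are the intersection windows.
Summing the common windows: 60 + 30 + 90 = 180 minutes.

180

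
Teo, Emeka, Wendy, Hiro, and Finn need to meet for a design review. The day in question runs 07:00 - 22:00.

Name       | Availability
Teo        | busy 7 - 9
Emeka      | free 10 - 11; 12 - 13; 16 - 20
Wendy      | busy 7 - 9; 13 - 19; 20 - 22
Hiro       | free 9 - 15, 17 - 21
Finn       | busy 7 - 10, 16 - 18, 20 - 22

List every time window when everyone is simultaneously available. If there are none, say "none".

10:00-11:00, 12:00-13:00, 19:00-20:00

Teo free: 09:00-22:00 (invert busy blocks within the working day).
Emeka free: 10:00-11:00, 12:00-13:00, 16:00-20:00.
Wendy free: 09:00-13:00, 19:00-20:00 (invert busy blocks within the working day).
Hiro free: 09:00-15:00, 17:00-21:00.
Finn free: 10:00-16:00, 18:00-20:00 (invert busy blocks within the working day).
Teo ∩ Emeka: 10:00-11:00, 12:00-13:00, 16:00-20:00.
Teo ∩ Emeka ∩ Wendy: 10:00-11:00, 12:00-13:00, 19:00-20:00.
Teo ∩ Emeka ∩ Wendy ∩ Hiro: 10:00-11:00, 12:00-13:00, 19:00-20:00.
Teo ∩ Emeka ∩ Wendy ∩ Hiro ∩ Finn: 10:00-11:00, 12:00-13:00, 19:00-20:00.
So the common availability across everyone is 10:00-11:00, 12:00-13:00, 19:00-20:00.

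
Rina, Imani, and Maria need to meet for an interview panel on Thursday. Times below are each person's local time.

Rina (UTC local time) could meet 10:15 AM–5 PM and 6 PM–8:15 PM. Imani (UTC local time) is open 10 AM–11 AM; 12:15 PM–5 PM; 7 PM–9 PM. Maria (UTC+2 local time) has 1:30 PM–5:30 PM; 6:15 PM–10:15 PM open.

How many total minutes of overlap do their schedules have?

315

Rina in UTC: 10:15-17:00, 18:00-20:15.
Imani in UTC: 10:00-11:00, 12:15-17:00, 19:00-21:00.
Maria in UTC: 11:30-15:30, 16:15-20:15 (subtract 2h to convert from UTC+2).
Rina ∩ Imani: 10:15-11:00, 12:15-17:00, 19:00-20:15.
Rina ∩ Imani ∩ Maria: 12:15-15:30, 16:15-17:00, 19:00-20:15.
Summing the common windows: 195 + 45 + 75 = 315 minutes.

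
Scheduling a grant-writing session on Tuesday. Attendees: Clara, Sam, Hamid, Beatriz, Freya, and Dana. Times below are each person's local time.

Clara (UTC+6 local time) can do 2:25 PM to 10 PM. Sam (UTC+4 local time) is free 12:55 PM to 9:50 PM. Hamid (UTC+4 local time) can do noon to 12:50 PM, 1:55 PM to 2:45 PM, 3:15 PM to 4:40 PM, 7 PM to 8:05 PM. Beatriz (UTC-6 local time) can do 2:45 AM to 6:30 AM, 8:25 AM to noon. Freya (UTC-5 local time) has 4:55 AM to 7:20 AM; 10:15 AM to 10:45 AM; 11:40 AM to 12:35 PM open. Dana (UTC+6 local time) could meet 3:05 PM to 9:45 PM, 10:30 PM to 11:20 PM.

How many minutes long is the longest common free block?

65

Clara in UTC: 08:25-16:00 (subtract 6h to convert from UTC+6).
Sam in UTC: 08:55-17:50 (subtract 4h to convert from UTC+4).
Hamid in UTC: 08:00-08:50, 09:55-10:45, 11:15-12:40, 15:00-16:05 (subtract 4h to convert from UTC+4).
Beatriz in UTC: 08:45-12:30, 14:25-18:00 (add 6h to convert from UTC-6).
Freya in UTC: 09:55-12:20, 15:15-15:45, 16:40-17:35 (add 5h to convert from UTC-5).
Dana in UTC: 09:05-15:45, 16:30-17:20 (subtract 6h to convert from UTC+6).
Clara ∩ Sam: 08:55-16:00.
Clara ∩ Sam ∩ Hamid: 09:55-10:45, 11:15-12:40, 15:00-16:00.
Clara ∩ Sam ∩ Hamid ∩ Beatriz: 09:55-10:45, 11:15-12:30, 15:00-16:00.
Clara ∩ Sam ∩ Hamid ∩ Beatriz ∩ Freya: 09:55-10:45, 11:15-12:20, 15:15-15:45.
Clara ∩ Sam ∩ Hamid ∩ Beatriz ∩ Freya ∩ Dana: 09:55-10:45, 11:15-12:20, 15:15-15:45.
The longest is 11:15-12:20 at 65 minutes.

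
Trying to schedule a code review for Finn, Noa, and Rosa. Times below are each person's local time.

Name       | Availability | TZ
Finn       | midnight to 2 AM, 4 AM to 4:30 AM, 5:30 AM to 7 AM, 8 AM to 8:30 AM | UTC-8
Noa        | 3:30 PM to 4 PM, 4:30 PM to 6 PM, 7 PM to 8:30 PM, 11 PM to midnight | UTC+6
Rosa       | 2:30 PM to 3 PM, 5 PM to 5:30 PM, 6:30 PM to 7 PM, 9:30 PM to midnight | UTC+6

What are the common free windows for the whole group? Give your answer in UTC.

Finn in UTC: 08:00-10:00, 12:00-12:30, 13:30-15:00, 16:00-16:30 (add 8h to convert from UTC-8).
Noa in UTC: 09:30-10:00, 10:30-12:00, 13:00-14:30, 17:00-18:00 (subtract 6h to convert from UTC+6).
Rosa in UTC: 08:30-09:00, 11:00-11:30, 12:30-13:00, 15:30-18:00 (subtract 6h to convert from UTC+6).
Finn ∩ Noa: 09:30-10:00, 13:30-14:30.
Finn ∩ Noa ∩ Rosa: ∅.
There is no time when everyone is free.

none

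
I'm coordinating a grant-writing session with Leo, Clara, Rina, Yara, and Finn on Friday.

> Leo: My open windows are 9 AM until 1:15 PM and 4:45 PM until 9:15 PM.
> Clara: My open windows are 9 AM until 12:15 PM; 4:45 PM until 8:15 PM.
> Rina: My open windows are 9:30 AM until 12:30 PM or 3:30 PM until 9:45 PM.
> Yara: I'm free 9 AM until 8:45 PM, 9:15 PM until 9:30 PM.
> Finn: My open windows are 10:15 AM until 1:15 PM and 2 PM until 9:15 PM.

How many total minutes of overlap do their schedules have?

330

Leo ∩ Clara: 09:00-12:15, 16:45-20:15.
Leo ∩ Clara ∩ Rina: 09:30-12:15, 16:45-20:15.
Leo ∩ Clara ∩ Rina ∩ Yara: 09:30-12:15, 16:45-20:15.
Leo ∩ Clara ∩ Rina ∩ Yara ∩ Finn: 10:15-12:15, 16:45-20:15.
Summing the common windows: 120 + 210 = 330 minutes.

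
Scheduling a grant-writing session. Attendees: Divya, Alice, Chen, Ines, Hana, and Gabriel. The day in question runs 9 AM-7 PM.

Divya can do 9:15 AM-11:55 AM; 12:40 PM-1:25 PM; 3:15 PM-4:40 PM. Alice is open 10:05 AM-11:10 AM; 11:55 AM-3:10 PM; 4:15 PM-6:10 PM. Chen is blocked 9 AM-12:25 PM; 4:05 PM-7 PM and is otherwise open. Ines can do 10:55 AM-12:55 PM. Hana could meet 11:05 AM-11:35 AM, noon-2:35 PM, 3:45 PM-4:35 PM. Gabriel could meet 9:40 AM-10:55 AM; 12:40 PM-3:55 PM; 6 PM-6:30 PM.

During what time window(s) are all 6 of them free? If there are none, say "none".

Divya free: 09:15-11:55, 12:40-13:25, 15:15-16:40.
Alice free: 10:05-11:10, 11:55-15:10, 16:15-18:10.
Chen free: 12:25-16:05 (invert busy blocks within the working day).
Ines free: 10:55-12:55.
Hana free: 11:05-11:35, 12:00-14:35, 15:45-16:35.
Gabriel free: 09:40-10:55, 12:40-15:55, 18:00-18:30.
Divya ∩ Alice: 10:05-11:10, 12:40-13:25, 16:15-16:40.
Divya ∩ Alice ∩ Chen: 12:40-13:25.
Divya ∩ Alice ∩ Chen ∩ Ines: 12:40-12:55.
Divya ∩ Alice ∩ Chen ∩ Ines ∩ Hana: 12:40-12:55.
Divya ∩ Alice ∩ Chen ∩ Ines ∩ Hana ∩ Gabriel: 12:40-12:55.
Those are the intersection windows.

12:40-12:55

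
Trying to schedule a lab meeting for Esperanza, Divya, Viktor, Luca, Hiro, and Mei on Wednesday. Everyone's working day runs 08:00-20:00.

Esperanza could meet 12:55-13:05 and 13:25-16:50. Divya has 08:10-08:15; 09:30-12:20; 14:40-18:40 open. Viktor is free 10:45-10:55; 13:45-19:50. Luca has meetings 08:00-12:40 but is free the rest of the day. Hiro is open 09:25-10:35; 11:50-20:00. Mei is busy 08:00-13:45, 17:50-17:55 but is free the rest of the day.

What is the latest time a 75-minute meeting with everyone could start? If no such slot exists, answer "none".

15:35

Esperanza free: 12:55-13:05, 13:25-16:50.
Divya free: 08:10-08:15, 09:30-12:20, 14:40-18:40.
Viktor free: 10:45-10:55, 13:45-19:50.
Luca free: 12:40-20:00 (invert busy blocks within the working day).
Hiro free: 09:25-10:35, 11:50-20:00.
Mei free: 13:45-17:50, 17:55-20:00 (invert busy blocks within the working day).
Esperanza ∩ Divya: 14:40-16:50.
Esperanza ∩ Divya ∩ Viktor: 14:40-16:50.
Esperanza ∩ Divya ∩ Viktor ∩ Luca: 14:40-16:50.
Esperanza ∩ Divya ∩ Viktor ∩ Luca ∩ Hiro: 14:40-16:50.
Esperanza ∩ Divya ∩ Viktor ∩ Luca ∩ Hiro ∩ Mei: 14:40-16:50.
The last common window of at least 75 minutes is 14:40-16:50; a 75-minute meeting can start as late as 15:35 and still end by 16:50.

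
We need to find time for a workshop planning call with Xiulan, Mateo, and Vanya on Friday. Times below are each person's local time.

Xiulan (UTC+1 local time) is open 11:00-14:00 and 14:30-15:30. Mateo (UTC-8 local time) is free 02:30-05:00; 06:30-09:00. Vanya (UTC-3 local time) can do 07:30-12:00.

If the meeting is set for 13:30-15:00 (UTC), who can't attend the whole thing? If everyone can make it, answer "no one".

Mateo, Xiulan

Xiulan in UTC: 10:00-13:00, 13:30-14:30 (subtract 1h to convert from UTC+1).
Mateo in UTC: 10:30-13:00, 14:30-17:00 (add 8h to convert from UTC-8).
Vanya in UTC: 10:30-15:00 (add 3h to convert from UTC-3).
Xiulan: not fully free for 13:30-15:00. Mateo: not fully free for 13:30-15:00. Vanya: free for 13:30-15:00.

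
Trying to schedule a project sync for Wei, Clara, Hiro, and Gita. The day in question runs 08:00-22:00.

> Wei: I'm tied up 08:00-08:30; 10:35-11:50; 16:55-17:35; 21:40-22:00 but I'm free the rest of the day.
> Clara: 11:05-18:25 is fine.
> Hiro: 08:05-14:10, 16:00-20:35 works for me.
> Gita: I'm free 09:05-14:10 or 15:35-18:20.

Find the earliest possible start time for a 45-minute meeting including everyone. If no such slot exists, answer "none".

11:50

Wei free: 08:30-10:35, 11:50-16:55, 17:35-21:40 (invert busy blocks within the working day).
Clara free: 11:05-18:25.
Hiro free: 08:05-14:10, 16:00-20:35.
Gita free: 09:05-14:10, 15:35-18:20.
Wei ∩ Clara: 11:50-16:55, 17:35-18:25.
Wei ∩ Clara ∩ Hiro: 11:50-14:10, 16:00-16:55, 17:35-18:25.
Wei ∩ Clara ∩ Hiro ∩ Gita: 11:50-14:10, 16:00-16:55, 17:35-18:20.
So the common availability across everyone is 11:50-14:10, 16:00-16:55, 17:35-18:20.
The first common window of at least 45 minutes is 11:50-14:10, so the earliest start is 11:50.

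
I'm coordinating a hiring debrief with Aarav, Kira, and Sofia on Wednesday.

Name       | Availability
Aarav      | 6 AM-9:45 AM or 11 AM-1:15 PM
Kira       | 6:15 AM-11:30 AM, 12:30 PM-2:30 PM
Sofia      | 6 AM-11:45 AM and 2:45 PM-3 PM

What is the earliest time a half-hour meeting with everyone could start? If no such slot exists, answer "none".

06:15

Aarav ∩ Kira: 06:15-09:45, 11:00-11:30, 12:30-13:15.
Aarav ∩ Kira ∩ Sofia: 06:15-09:45, 11:00-11:30.
The first common window of at least 30 minutes is 06:15-09:45, so the earliest start is 06:15.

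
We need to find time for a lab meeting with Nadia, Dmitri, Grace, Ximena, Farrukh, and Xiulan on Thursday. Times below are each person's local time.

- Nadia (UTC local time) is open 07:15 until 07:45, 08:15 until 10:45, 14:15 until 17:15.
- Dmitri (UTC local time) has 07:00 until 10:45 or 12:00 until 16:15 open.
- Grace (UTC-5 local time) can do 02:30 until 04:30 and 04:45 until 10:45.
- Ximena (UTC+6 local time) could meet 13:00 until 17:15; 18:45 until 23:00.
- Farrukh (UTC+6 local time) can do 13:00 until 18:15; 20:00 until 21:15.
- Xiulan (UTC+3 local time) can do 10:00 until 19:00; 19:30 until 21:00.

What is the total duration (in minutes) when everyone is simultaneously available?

210

Nadia in UTC: 07:15-07:45, 08:15-10:45, 14:15-17:15.
Dmitri in UTC: 07:00-10:45, 12:00-16:15.
Grace in UTC: 07:30-09:30, 09:45-15:45 (add 5h to convert from UTC-5).
Ximena in UTC: 07:00-11:15, 12:45-17:00 (subtract 6h to convert from UTC+6).
Farrukh in UTC: 07:00-12:15, 14:00-15:15 (subtract 6h to convert from UTC+6).
Xiulan in UTC: 07:00-16:00, 16:30-18:00 (subtract 3h to convert from UTC+3).
Nadia ∩ Dmitri: 07:15-07:45, 08:15-10:45, 14:15-16:15.
Nadia ∩ Dmitri ∩ Grace: 07:30-07:45, 08:15-09:30, 09:45-10:45, 14:15-15:45.
Nadia ∩ Dmitri ∩ Grace ∩ Ximena: 07:30-07:45, 08:15-09:30, 09:45-10:45, 14:15-15:45.
Nadia ∩ Dmitri ∩ Grace ∩ Ximena ∩ Farrukh: 07:30-07:45, 08:15-09:30, 09:45-10:45, 14:15-15:15.
Nadia ∩ Dmitri ∩ Grace ∩ Ximena ∩ Farrukh ∩ Xiulan: 07:30-07:45, 08:15-09:30, 09:45-10:45, 14:15-15:15.
Those are the intersection windows.
Summing the common windows: 15 + 75 + 60 + 60 = 210 minutes.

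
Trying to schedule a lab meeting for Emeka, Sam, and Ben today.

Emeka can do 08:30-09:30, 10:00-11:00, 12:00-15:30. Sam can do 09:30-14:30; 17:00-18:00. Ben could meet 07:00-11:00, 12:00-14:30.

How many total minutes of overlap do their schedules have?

210

Emeka ∩ Sam: 10:00-11:00, 12:00-14:30.
Emeka ∩ Sam ∩ Ben: 10:00-11:00, 12:00-14:30.
So the common availability across everyone is 10:00-11:00, 12:00-14:30.
Summing the common windows: 60 + 150 = 210 minutes.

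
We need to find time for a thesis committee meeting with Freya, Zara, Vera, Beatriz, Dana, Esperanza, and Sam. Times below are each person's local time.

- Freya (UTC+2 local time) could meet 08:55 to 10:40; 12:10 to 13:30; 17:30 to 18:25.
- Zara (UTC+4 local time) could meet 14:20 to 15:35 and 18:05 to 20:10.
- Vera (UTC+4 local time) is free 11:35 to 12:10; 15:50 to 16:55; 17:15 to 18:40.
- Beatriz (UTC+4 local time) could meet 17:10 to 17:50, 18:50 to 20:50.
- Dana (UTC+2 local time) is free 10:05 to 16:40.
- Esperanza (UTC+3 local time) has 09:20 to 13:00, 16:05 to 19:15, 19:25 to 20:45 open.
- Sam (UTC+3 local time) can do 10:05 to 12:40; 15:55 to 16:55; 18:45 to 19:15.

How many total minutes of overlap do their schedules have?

Freya in UTC: 06:55-08:40, 10:10-11:30, 15:30-16:25 (subtract 2h to convert from UTC+2).
Zara in UTC: 10:20-11:35, 14:05-16:10 (subtract 4h to convert from UTC+4).
Vera in UTC: 07:35-08:10, 11:50-12:55, 13:15-14:40 (subtract 4h to convert from UTC+4).
Beatriz in UTC: 13:10-13:50, 14:50-16:50 (subtract 4h to convert from UTC+4).
Dana in UTC: 08:05-14:40 (subtract 2h to convert from UTC+2).
Esperanza in UTC: 06:20-10:00, 13:05-16:15, 16:25-17:45 (subtract 3h to convert from UTC+3).
Sam in UTC: 07:05-09:40, 12:55-13:55, 15:45-16:15 (subtract 3h to convert from UTC+3).
Freya ∩ Zara: 10:20-11:30, 15:30-16:10.
Freya ∩ Zara ∩ Vera: ∅.
Freya ∩ Zara ∩ Vera ∩ Beatriz: ∅.
Freya ∩ Zara ∩ Vera ∩ Beatriz ∩ Dana: ∅.
Freya ∩ Zara ∩ Vera ∩ Beatriz ∩ Dana ∩ Esperanza: ∅.
Freya ∩ Zara ∩ Vera ∩ Beatriz ∩ Dana ∩ Esperanza ∩ Sam: ∅.
There is no time when everyone is free.
There is no common window, so the total is 0 minutes.

0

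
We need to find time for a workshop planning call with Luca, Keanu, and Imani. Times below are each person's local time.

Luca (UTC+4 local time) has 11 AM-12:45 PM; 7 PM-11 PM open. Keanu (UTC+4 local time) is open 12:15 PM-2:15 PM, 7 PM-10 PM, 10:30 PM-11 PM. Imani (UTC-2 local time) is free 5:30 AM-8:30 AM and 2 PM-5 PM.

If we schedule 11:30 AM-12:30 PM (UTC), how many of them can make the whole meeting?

0

Luca in UTC: 07:00-08:45, 15:00-19:00 (subtract 4h to convert from UTC+4).
Keanu in UTC: 08:15-10:15, 15:00-18:00, 18:30-19:00 (subtract 4h to convert from UTC+4).
Imani in UTC: 07:30-10:30, 16:00-19:00 (add 2h to convert from UTC-2).
nobody can make the full 11:30-12:30 slot — that's 0.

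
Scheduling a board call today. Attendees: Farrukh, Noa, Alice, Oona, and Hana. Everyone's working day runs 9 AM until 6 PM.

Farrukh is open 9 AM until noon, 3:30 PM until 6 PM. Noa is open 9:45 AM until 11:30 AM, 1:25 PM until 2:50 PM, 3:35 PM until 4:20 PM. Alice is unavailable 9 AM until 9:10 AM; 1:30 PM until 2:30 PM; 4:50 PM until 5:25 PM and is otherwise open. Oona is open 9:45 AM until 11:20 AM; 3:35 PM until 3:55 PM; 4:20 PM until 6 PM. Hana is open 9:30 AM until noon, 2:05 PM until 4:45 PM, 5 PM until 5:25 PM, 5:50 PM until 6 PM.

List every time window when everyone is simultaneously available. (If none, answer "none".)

09:45-11:20, 15:35-15:55

Farrukh free: 09:00-12:00, 15:30-18:00.
Noa free: 09:45-11:30, 13:25-14:50, 15:35-16:20.
Alice free: 09:10-13:30, 14:30-16:50, 17:25-18:00 (invert busy blocks within the working day).
Oona free: 09:45-11:20, 15:35-15:55, 16:20-18:00.
Hana free: 09:30-12:00, 14:05-16:45, 17:00-17:25, 17:50-18:00.
Farrukh ∩ Noa: 09:45-11:30, 15:35-16:20.
Farrukh ∩ Noa ∩ Alice: 09:45-11:30, 15:35-16:20.
Farrukh ∩ Noa ∩ Alice ∩ Oona: 09:45-11:20, 15:35-15:55.
Farrukh ∩ Noa ∩ Alice ∩ Oona ∩ Hana: 09:45-11:20, 15:35-15:55.
So the common availability across everyone is 09:45-11:20, 15:35-15:55.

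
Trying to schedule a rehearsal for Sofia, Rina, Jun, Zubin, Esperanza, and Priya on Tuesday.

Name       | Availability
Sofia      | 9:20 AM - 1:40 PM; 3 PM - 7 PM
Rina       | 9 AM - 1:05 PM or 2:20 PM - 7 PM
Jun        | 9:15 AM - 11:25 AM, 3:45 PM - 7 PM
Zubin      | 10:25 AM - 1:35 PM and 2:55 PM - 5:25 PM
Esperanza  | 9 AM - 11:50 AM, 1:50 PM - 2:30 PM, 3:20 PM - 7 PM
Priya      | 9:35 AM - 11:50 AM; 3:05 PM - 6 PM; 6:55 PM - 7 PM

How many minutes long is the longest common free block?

Sofia ∩ Rina: 09:20-13:05, 15:00-19:00.
Sofia ∩ Rina ∩ Jun: 09:20-11:25, 15:45-19:00.
Sofia ∩ Rina ∩ Jun ∩ Zubin: 10:25-11:25, 15:45-17:25.
Sofia ∩ Rina ∩ Jun ∩ Zubin ∩ Esperanza: 10:25-11:25, 15:45-17:25.
Sofia ∩ Rina ∩ Jun ∩ Zubin ∩ Esperanza ∩ Priya: 10:25-11:25, 15:45-17:25.
So the common availability across everyone is 10:25-11:25, 15:45-17:25.
The longest is 15:45-17:25 at 100 minutes.

100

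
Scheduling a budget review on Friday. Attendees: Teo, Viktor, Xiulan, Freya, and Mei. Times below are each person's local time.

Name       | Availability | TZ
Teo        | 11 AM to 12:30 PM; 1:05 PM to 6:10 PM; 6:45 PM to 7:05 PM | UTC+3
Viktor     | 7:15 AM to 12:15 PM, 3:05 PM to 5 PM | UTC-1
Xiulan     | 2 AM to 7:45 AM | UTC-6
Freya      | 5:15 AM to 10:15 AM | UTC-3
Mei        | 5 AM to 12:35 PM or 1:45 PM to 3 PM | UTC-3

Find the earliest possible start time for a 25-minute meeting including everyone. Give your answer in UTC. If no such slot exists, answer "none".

08:15

Teo in UTC: 08:00-09:30, 10:05-15:10, 15:45-16:05 (subtract 3h to convert from UTC+3).
Viktor in UTC: 08:15-13:15, 16:05-18:00 (add 1h to convert from UTC-1).
Xiulan in UTC: 08:00-13:45 (add 6h to convert from UTC-6).
Freya in UTC: 08:15-13:15 (add 3h to convert from UTC-3).
Mei in UTC: 08:00-15:35, 16:45-18:00 (add 3h to convert from UTC-3).
Teo ∩ Viktor: 08:15-09:30, 10:05-13:15.
Teo ∩ Viktor ∩ Xiulan: 08:15-09:30, 10:05-13:15.
Teo ∩ Viktor ∩ Xiulan ∩ Freya: 08:15-09:30, 10:05-13:15.
Teo ∩ Viktor ∩ Xiulan ∩ Freya ∩ Mei: 08:15-09:30, 10:05-13:15.
The first common window of at least 25 minutes is 08:15-09:30, so the earliest start is 08:15.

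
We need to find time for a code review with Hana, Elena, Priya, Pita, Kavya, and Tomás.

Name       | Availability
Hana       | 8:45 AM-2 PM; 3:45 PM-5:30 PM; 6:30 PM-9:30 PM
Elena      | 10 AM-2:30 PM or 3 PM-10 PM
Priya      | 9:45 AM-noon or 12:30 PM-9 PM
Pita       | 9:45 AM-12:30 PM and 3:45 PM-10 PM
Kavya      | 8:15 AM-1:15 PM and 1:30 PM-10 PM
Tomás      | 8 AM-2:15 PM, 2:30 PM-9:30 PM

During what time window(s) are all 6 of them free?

Hana ∩ Elena: 10:00-14:00, 15:45-17:30, 18:30-21:30.
Hana ∩ Elena ∩ Priya: 10:00-12:00, 12:30-14:00, 15:45-17:30, 18:30-21:00.
Hana ∩ Elena ∩ Priya ∩ Pita: 10:00-12:00, 15:45-17:30, 18:30-21:00.
Hana ∩ Elena ∩ Priya ∩ Pita ∩ Kavya: 10:00-12:00, 15:45-17:30, 18:30-21:00.
Hana ∩ Elena ∩ Priya ∩ Pita ∩ Kavya ∩ Tomás: 10:00-12:00, 15:45-17:30, 18:30-21:00.
Those are the intersection windows.

10:00-12:00, 15:45-17:30, 18:30-21:00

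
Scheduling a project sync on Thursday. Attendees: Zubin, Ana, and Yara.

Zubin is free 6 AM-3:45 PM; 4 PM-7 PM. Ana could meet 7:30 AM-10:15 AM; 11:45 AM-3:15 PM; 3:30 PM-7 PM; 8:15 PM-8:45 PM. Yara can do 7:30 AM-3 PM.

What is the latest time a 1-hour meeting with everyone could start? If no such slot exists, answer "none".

14:00

Zubin ∩ Ana: 07:30-10:15, 11:45-15:15, 15:30-15:45, 16:00-19:00.
Zubin ∩ Ana ∩ Yara: 07:30-10:15, 11:45-15:00.
The last common window of at least 60 minutes is 11:45-15:00; a 60-minute meeting can start as late as 14:00 and still end by 15:00.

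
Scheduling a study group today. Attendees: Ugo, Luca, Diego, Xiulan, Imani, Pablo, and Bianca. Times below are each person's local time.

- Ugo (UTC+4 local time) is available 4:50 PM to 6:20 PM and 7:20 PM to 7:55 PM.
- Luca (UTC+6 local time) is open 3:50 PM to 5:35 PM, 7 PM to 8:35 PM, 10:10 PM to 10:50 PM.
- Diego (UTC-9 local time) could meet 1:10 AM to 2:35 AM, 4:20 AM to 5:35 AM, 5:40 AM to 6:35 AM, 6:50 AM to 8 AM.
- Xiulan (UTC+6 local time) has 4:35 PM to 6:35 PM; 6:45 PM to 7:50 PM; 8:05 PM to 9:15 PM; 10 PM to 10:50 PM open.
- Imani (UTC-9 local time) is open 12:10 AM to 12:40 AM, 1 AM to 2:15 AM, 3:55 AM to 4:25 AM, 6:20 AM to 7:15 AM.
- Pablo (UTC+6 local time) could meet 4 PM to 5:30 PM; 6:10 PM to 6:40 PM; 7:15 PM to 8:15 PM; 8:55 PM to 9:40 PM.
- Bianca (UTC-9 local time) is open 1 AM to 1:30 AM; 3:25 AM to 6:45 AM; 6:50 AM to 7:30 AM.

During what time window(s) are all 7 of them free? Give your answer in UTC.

13:20-13:25

Ugo in UTC: 12:50-14:20, 15:20-15:55 (subtract 4h to convert from UTC+4).
Luca in UTC: 09:50-11:35, 13:00-14:35, 16:10-16:50 (subtract 6h to convert from UTC+6).
Diego in UTC: 10:10-11:35, 13:20-14:35, 14:40-15:35, 15:50-17:00 (add 9h to convert from UTC-9).
Xiulan in UTC: 10:35-12:35, 12:45-13:50, 14:05-15:15, 16:00-16:50 (subtract 6h to convert from UTC+6).
Imani in UTC: 09:10-09:40, 10:00-11:15, 12:55-13:25, 15:20-16:15 (add 9h to convert from UTC-9).
Pablo in UTC: 10:00-11:30, 12:10-12:40, 13:15-14:15, 14:55-15:40 (subtract 6h to convert from UTC+6).
Bianca in UTC: 10:00-10:30, 12:25-15:45, 15:50-16:30 (add 9h to convert from UTC-9).
Ugo ∩ Luca: 13:00-14:20.
Ugo ∩ Luca ∩ Diego: 13:20-14:20.
Ugo ∩ Luca ∩ Diego ∩ Xiulan: 13:20-13:50, 14:05-14:20.
Ugo ∩ Luca ∩ Diego ∩ Xiulan ∩ Imani: 13:20-13:25.
Ugo ∩ Luca ∩ Diego ∩ Xiulan ∩ Imani ∩ Pablo: 13:20-13:25.
Ugo ∩ Luca ∩ Diego ∩ Xiulan ∩ Imani ∩ Pablo ∩ Bianca: 13:20-13:25.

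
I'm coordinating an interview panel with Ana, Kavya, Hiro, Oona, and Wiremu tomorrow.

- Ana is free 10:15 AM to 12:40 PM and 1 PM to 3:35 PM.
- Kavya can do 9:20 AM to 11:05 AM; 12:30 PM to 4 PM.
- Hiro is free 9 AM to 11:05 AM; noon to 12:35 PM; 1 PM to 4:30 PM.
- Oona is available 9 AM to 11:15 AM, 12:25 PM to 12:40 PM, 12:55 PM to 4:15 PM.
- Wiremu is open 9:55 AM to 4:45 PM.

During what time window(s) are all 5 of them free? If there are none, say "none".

10:15-11:05, 12:30-12:35, 13:00-15:35

Ana ∩ Kavya: 10:15-11:05, 12:30-12:40, 13:00-15:35.
Ana ∩ Kavya ∩ Hiro: 10:15-11:05, 12:30-12:35, 13:00-15:35.
Ana ∩ Kavya ∩ Hiro ∩ Oona: 10:15-11:05, 12:30-12:35, 13:00-15:35.
Ana ∩ Kavya ∩ Hiro ∩ Oona ∩ Wiremu: 10:15-11:05, 12:30-12:35, 13:00-15:35.
So the common availability across everyone is 10:15-11:05, 12:30-12:35, 13:00-15:35.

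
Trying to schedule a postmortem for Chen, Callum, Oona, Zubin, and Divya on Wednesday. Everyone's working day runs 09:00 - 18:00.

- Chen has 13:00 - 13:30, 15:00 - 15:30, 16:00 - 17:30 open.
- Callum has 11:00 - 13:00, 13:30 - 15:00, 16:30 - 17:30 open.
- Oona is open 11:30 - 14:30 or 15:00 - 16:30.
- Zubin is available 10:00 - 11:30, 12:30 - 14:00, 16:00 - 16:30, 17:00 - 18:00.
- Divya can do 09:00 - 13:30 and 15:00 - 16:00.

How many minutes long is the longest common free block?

Chen ∩ Callum: 16:30-17:30.
Chen ∩ Callum ∩ Oona: ∅.
Chen ∩ Callum ∩ Oona ∩ Zubin: ∅.
Chen ∩ Callum ∩ Oona ∩ Zubin ∩ Divya: ∅.
There is no time when everyone is free.
No common window exists, so the longest block is 0 minutes.

0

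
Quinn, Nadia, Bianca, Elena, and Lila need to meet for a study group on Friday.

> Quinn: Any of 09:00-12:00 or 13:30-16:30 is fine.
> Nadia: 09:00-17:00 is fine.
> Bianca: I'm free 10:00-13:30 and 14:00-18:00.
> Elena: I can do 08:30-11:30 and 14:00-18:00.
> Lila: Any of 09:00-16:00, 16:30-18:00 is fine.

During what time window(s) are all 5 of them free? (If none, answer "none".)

10:00-11:30, 14:00-16:00

Quinn ∩ Nadia: 09:00-12:00, 13:30-16:30.
Quinn ∩ Nadia ∩ Bianca: 10:00-12:00, 14:00-16:30.
Quinn ∩ Nadia ∩ Bianca ∩ Elena: 10:00-11:30, 14:00-16:30.
Quinn ∩ Nadia ∩ Bianca ∩ Elena ∩ Lila: 10:00-11:30, 14:00-16:00.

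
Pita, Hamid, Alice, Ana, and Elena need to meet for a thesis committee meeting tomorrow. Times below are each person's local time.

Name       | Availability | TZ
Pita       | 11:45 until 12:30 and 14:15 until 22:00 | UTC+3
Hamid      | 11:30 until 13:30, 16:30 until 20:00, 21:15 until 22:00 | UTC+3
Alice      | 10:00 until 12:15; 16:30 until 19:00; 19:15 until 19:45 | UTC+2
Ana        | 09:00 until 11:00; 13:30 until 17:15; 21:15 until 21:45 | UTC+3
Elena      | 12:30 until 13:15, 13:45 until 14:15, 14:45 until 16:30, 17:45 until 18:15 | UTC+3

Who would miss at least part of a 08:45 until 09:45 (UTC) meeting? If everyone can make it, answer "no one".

Pita in UTC: 08:45-09:30, 11:15-19:00 (subtract 3h to convert from UTC+3).
Hamid in UTC: 08:30-10:30, 13:30-17:00, 18:15-19:00 (subtract 3h to convert from UTC+3).
Alice in UTC: 08:00-10:15, 14:30-17:00, 17:15-17:45 (subtract 2h to convert from UTC+2).
Ana in UTC: 06:00-08:00, 10:30-14:15, 18:15-18:45 (subtract 3h to convert from UTC+3).
Elena in UTC: 09:30-10:15, 10:45-11:15, 11:45-13:30, 14:45-15:15 (subtract 3h to convert from UTC+3).
Pita: not fully free for 08:45-09:45. Hamid: free for 08:45-09:45. Alice: free for 08:45-09:45. Ana: not fully free for 08:45-09:45. Elena: not fully free for 08:45-09:45.

Ana, Elena, Pita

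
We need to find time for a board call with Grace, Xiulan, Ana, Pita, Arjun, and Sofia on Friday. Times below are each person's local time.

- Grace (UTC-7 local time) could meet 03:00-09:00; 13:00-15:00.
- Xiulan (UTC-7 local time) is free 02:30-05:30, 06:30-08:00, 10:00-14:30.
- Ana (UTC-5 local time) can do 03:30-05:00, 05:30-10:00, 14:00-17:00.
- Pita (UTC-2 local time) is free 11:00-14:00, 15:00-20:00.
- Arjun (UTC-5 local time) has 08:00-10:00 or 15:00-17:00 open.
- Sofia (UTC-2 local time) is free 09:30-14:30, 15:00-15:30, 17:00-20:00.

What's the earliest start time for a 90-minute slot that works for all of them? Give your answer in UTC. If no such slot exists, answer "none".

13:30

Grace in UTC: 10:00-16:00, 20:00-22:00 (add 7h to convert from UTC-7).
Xiulan in UTC: 09:30-12:30, 13:30-15:00, 17:00-21:30 (add 7h to convert from UTC-7).
Ana in UTC: 08:30-10:00, 10:30-15:00, 19:00-22:00 (add 5h to convert from UTC-5).
Pita in UTC: 13:00-16:00, 17:00-22:00 (add 2h to convert from UTC-2).
Arjun in UTC: 13:00-15:00, 20:00-22:00 (add 5h to convert from UTC-5).
Sofia in UTC: 11:30-16:30, 17:00-17:30, 19:00-22:00 (add 2h to convert from UTC-2).
Grace ∩ Xiulan: 10:00-12:30, 13:30-15:00, 20:00-21:30.
Grace ∩ Xiulan ∩ Ana: 10:30-12:30, 13:30-15:00, 20:00-21:30.
Grace ∩ Xiulan ∩ Ana ∩ Pita: 13:30-15:00, 20:00-21:30.
Grace ∩ Xiulan ∩ Ana ∩ Pita ∩ Arjun: 13:30-15:00, 20:00-21:30.
Grace ∩ Xiulan ∩ Ana ∩ Pita ∩ Arjun ∩ Sofia: 13:30-15:00, 20:00-21:30.
The first common window of at least 90 minutes is 13:30-15:00, so the earliest start is 13:30.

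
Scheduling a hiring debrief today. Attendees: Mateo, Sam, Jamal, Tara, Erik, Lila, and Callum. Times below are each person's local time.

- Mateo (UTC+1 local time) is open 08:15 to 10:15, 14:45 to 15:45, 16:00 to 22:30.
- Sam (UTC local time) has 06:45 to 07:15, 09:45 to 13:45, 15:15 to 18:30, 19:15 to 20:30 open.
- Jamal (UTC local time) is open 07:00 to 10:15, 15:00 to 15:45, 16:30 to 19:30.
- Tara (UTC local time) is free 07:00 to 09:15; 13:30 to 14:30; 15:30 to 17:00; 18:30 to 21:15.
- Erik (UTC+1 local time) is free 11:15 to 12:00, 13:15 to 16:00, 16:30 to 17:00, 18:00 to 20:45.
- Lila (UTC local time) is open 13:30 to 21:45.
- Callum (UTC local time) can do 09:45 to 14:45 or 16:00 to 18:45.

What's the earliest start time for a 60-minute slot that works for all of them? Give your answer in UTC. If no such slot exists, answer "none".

Mateo in UTC: 07:15-09:15, 13:45-14:45, 15:00-21:30 (subtract 1h to convert from UTC+1).
Sam in UTC: 06:45-07:15, 09:45-13:45, 15:15-18:30, 19:15-20:30.
Jamal in UTC: 07:00-10:15, 15:00-15:45, 16:30-19:30.
Tara in UTC: 07:00-09:15, 13:30-14:30, 15:30-17:00, 18:30-21:15.
Erik in UTC: 10:15-11:00, 12:15-15:00, 15:30-16:00, 17:00-19:45 (subtract 1h to convert from UTC+1).
Lila in UTC: 13:30-21:45.
Callum in UTC: 09:45-14:45, 16:00-18:45.
Mateo ∩ Sam: 15:15-18:30, 19:15-20:30.
Mateo ∩ Sam ∩ Jamal: 15:15-15:45, 16:30-18:30, 19:15-19:30.
Mateo ∩ Sam ∩ Jamal ∩ Tara: 15:30-15:45, 16:30-17:00, 19:15-19:30.
Mateo ∩ Sam ∩ Jamal ∩ Tara ∩ Erik: 15:30-15:45, 19:15-19:30.
Mateo ∩ Sam ∩ Jamal ∩ Tara ∩ Erik ∩ Lila: 15:30-15:45, 19:15-19:30.
Mateo ∩ Sam ∩ Jamal ∩ Tara ∩ Erik ∩ Lila ∩ Callum: ∅.
There is no time when everyone is free.
No common window is at least 60 minutes long.

none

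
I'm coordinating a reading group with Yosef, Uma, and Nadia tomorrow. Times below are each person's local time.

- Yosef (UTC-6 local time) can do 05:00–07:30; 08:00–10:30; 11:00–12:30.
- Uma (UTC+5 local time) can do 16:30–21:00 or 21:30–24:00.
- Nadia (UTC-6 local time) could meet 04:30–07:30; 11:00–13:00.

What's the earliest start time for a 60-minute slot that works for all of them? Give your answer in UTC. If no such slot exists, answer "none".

11:30

Yosef in UTC: 11:00-13:30, 14:00-16:30, 17:00-18:30 (add 6h to convert from UTC-6).
Uma in UTC: 11:30-16:00, 16:30-19:00 (subtract 5h to convert from UTC+5).
Nadia in UTC: 10:30-13:30, 17:00-19:00 (add 6h to convert from UTC-6).
Yosef ∩ Uma: 11:30-13:30, 14:00-16:00, 17:00-18:30.
Yosef ∩ Uma ∩ Nadia: 11:30-13:30, 17:00-18:30.
The first common window of at least 60 minutes is 11:30-13:30, so the earliest start is 11:30.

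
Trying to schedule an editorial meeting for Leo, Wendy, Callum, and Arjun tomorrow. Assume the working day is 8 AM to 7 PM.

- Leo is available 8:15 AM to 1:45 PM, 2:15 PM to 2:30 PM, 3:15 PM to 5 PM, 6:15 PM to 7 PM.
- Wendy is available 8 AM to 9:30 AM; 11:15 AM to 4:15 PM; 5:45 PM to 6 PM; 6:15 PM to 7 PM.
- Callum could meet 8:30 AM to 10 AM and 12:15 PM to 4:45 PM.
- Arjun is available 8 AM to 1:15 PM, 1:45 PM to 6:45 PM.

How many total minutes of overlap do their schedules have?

195

Leo ∩ Wendy: 08:15-09:30, 11:15-13:45, 14:15-14:30, 15:15-16:15, 18:15-19:00.
Leo ∩ Wendy ∩ Callum: 08:30-09:30, 12:15-13:45, 14:15-14:30, 15:15-16:15.
Leo ∩ Wendy ∩ Callum ∩ Arjun: 08:30-09:30, 12:15-13:15, 14:15-14:30, 15:15-16:15.
So the common availability across everyone is 08:30-09:30, 12:15-13:15, 14:15-14:30, 15:15-16:15.
Summing the common windows: 60 + 60 + 15 + 60 = 195 minutes.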